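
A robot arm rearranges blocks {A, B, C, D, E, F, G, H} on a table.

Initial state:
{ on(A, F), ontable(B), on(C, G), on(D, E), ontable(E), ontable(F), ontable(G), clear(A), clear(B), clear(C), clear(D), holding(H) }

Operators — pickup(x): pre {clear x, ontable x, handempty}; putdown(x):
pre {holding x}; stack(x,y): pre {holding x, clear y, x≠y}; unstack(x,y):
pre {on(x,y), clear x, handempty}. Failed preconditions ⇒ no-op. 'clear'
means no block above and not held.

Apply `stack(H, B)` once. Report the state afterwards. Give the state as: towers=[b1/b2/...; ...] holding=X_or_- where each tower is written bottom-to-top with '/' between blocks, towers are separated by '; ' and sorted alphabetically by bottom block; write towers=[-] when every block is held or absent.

before: towers=[B; E/D; F/A; G/C] holding=H
pre[stack(H, B)]: holding(H) ✓, clear(B) ✓, H≠B ✓
all met → apply stack(H, B)
after:  towers=[B/H; E/D; F/A; G/C] holding=-

towers=[B/H; E/D; F/A; G/C] holding=-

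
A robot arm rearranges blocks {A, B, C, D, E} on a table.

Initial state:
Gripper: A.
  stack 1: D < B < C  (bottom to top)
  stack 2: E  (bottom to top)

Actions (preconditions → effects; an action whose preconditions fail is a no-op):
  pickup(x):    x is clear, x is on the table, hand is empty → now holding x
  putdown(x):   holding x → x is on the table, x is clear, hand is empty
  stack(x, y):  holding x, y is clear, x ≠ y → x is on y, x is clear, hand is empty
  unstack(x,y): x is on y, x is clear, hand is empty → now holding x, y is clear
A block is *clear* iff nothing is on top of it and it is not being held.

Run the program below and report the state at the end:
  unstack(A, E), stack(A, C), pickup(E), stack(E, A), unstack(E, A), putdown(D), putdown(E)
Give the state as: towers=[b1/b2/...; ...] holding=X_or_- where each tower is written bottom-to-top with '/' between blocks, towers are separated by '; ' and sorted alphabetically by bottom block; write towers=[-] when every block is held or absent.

towers=[D/B/C/A; E] holding=-

step 1 (unstack(A, E)) [no-op]: towers=[D/B/C; E] holding=A
step 2 (stack(A, C)): towers=[D/B/C/A; E] holding=-
step 3 (pickup(E)): towers=[D/B/C/A] holding=E
step 4 (stack(E, A)): towers=[D/B/C/A/E] holding=-
step 5 (unstack(E, A)): towers=[D/B/C/A] holding=E
step 6 (putdown(D)) [no-op]: towers=[D/B/C/A] holding=E
step 7 (putdown(E)): towers=[D/B/C/A; E] holding=-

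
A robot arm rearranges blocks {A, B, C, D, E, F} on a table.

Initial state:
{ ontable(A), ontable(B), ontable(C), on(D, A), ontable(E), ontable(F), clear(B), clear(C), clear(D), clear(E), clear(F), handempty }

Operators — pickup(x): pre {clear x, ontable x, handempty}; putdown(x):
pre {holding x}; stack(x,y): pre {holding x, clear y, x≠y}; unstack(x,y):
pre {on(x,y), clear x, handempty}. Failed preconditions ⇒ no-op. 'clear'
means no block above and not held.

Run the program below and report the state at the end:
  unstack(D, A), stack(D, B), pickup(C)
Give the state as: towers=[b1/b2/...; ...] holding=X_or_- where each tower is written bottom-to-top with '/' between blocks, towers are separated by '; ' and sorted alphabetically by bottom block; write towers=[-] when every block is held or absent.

towers=[A; B/D; E; F] holding=C

step 1 (unstack(D, A)): towers=[A; B; C; E; F] holding=D
step 2 (stack(D, B)): towers=[A; B/D; C; E; F] holding=-
step 3 (pickup(C)): towers=[A; B/D; E; F] holding=C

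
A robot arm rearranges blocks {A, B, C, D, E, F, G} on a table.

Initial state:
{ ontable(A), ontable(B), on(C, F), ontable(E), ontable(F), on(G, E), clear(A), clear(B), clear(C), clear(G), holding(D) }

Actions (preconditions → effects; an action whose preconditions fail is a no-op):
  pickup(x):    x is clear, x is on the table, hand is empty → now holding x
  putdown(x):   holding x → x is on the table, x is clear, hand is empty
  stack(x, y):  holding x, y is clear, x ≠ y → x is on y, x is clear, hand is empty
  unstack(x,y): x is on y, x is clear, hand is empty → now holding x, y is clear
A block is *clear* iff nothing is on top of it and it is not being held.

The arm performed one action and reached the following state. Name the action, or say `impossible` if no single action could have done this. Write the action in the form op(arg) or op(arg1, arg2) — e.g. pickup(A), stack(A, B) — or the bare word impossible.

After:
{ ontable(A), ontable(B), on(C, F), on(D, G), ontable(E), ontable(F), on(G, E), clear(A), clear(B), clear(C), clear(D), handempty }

stack(D, G)

target: towers=[A; B; E/G/D; F/C] holding=-
        putdown(D) → towers=[A; B; D; E/G; F/C] holding=-
       stack(D, B) → towers=[A; B/D; E/G; F/C] holding=-
       stack(D, G) → towers=[A; B; E/G/D; F/C] holding=-  ← match
       stack(D, A) → towers=[A/D; B; E/G; F/C] holding=-
       stack(D, C) → towers=[A; B; E/G; F/C/D] holding=-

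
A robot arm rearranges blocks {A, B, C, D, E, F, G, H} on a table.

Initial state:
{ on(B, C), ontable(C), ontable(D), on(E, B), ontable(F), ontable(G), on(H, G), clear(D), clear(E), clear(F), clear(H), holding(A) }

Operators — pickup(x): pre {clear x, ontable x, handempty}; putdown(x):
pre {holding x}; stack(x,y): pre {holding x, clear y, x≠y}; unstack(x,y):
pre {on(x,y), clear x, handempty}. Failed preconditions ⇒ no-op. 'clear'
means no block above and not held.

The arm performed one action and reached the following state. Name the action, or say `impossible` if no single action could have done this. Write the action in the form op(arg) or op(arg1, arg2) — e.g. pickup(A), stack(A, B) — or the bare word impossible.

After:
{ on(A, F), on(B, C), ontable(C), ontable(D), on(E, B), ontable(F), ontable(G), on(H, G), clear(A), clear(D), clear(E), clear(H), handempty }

target: towers=[C/B/E; D; F/A; G/H] holding=-
        putdown(A) → towers=[A; C/B/E; D; F; G/H] holding=-
       stack(A, E) → towers=[C/B/E/A; D; F; G/H] holding=-
       stack(A, H) → towers=[C/B/E; D; F; G/H/A] holding=-
       stack(A, F) → towers=[C/B/E; D; F/A; G/H] holding=-  ← match
       stack(A, D) → towers=[C/B/E; D/A; F; G/H] holding=-

stack(A, F)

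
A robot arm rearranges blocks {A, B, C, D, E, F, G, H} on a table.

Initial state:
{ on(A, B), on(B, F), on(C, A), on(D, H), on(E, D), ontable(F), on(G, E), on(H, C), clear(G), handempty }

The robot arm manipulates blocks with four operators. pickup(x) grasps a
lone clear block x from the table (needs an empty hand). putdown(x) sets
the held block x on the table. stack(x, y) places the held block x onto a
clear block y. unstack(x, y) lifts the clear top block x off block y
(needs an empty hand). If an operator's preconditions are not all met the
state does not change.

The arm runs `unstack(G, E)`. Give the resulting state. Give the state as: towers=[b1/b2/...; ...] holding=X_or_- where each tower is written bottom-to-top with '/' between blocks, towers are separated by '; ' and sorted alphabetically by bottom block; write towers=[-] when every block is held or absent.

before: towers=[F/B/A/C/H/D/E/G] holding=-
pre[unstack(G, E)]: on(G,E) ok, clear(G) ok, handempty ok
all met → apply unstack(G, E)
after:  towers=[F/B/A/C/H/D/E] holding=G

towers=[F/B/A/C/H/D/E] holding=G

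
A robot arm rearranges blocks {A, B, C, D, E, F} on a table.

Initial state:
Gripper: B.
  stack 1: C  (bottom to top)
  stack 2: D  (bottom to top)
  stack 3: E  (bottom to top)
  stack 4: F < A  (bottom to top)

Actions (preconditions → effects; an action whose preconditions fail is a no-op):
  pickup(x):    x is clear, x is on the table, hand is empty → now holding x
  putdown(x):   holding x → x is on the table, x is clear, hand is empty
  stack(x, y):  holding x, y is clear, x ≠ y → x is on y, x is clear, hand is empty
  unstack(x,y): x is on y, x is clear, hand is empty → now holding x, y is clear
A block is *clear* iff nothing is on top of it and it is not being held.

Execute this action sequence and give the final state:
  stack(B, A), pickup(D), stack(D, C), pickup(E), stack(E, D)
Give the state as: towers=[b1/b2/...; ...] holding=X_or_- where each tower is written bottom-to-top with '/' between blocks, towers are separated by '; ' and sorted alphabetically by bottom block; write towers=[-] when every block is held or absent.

towers=[C/D/E; F/A/B] holding=-

step 1 (stack(B, A)): towers=[C; D; E; F/A/B] holding=-
step 2 (pickup(D)): towers=[C; E; F/A/B] holding=D
step 3 (stack(D, C)): towers=[C/D; E; F/A/B] holding=-
step 4 (pickup(E)): towers=[C/D; F/A/B] holding=E
step 5 (stack(E, D)): towers=[C/D/E; F/A/B] holding=-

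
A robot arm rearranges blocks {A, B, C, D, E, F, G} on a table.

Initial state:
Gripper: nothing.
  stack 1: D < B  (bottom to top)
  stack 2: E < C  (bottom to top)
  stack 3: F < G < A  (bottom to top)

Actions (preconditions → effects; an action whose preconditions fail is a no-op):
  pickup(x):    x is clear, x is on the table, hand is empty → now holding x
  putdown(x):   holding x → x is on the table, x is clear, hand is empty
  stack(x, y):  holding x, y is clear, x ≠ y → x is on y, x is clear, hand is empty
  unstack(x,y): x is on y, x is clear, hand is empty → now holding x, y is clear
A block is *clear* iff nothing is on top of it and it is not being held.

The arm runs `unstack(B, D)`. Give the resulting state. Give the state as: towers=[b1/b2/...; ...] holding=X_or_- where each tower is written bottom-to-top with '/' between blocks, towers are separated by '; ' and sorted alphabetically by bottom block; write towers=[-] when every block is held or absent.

towers=[D; E/C; F/G/A] holding=B

before: towers=[D/B; E/C; F/G/A] holding=-
pre[unstack(B, D)]: on(B,D) yes, clear(B) yes, handempty yes
all met → apply unstack(B, D)
after:  towers=[D; E/C; F/G/A] holding=B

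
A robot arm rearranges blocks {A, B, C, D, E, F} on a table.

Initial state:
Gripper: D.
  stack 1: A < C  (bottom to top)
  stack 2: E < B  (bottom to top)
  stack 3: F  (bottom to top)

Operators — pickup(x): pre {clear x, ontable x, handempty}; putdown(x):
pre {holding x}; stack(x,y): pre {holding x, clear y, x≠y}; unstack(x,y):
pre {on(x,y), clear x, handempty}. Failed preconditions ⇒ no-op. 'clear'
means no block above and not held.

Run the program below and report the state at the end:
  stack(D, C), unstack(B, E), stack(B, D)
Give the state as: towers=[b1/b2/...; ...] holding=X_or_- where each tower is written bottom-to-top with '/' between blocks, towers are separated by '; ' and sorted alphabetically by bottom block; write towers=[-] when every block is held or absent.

step 1 (stack(D, C)): towers=[A/C/D; E/B; F] holding=-
step 2 (unstack(B, E)): towers=[A/C/D; E; F] holding=B
step 3 (stack(B, D)): towers=[A/C/D/B; E; F] holding=-

towers=[A/C/D/B; E; F] holding=-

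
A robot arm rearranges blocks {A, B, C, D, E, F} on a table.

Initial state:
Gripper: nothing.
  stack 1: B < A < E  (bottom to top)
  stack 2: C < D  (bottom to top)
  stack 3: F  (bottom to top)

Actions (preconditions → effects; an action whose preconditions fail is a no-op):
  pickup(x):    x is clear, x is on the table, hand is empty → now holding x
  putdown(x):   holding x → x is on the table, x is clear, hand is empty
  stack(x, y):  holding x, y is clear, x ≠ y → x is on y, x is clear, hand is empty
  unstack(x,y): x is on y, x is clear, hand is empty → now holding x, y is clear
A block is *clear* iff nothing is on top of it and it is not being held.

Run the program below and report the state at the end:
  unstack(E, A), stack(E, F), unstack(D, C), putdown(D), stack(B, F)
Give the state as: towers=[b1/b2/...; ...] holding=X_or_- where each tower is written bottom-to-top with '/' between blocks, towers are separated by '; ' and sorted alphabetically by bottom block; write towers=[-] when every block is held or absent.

step 1 (unstack(E, A)): towers=[B/A; C/D; F] holding=E
step 2 (stack(E, F)): towers=[B/A; C/D; F/E] holding=-
step 3 (unstack(D, C)): towers=[B/A; C; F/E] holding=D
step 4 (putdown(D)): towers=[B/A; C; D; F/E] holding=-
step 5 (stack(B, F)) [no-op]: towers=[B/A; C; D; F/E] holding=-

towers=[B/A; C; D; F/E] holding=-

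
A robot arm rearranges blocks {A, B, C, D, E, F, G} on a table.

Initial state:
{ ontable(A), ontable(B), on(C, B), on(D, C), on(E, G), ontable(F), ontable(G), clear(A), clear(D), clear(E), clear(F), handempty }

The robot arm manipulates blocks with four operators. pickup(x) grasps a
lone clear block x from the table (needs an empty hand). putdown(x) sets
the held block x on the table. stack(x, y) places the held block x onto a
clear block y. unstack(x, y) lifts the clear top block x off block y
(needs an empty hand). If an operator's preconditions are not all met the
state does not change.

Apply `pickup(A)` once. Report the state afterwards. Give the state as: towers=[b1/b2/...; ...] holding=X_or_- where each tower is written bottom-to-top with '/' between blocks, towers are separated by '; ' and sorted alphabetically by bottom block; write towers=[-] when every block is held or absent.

towers=[B/C/D; F; G/E] holding=A

before: towers=[A; B/C/D; F; G/E] holding=-
pre[pickup(A)]: clear(A) ok, ontable(A) ok, handempty ok
all met → apply pickup(A)
after:  towers=[B/C/D; F; G/E] holding=A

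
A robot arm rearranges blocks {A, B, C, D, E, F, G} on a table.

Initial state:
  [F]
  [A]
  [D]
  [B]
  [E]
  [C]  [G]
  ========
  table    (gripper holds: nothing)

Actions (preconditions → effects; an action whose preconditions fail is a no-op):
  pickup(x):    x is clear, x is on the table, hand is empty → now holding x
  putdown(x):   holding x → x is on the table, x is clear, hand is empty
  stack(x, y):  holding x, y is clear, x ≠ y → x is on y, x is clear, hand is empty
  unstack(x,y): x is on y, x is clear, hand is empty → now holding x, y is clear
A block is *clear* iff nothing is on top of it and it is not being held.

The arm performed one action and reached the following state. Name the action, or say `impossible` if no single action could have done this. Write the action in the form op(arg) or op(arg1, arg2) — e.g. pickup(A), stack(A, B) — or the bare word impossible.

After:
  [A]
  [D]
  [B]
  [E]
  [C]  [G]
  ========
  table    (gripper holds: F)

unstack(F, A)

target: towers=[C/E/B/D/A; G] holding=F
     unstack(F, A) → towers=[C/E/B/D/A; G] holding=F  ← match
         pickup(G) → towers=[C/E/B/D/A/F] holding=G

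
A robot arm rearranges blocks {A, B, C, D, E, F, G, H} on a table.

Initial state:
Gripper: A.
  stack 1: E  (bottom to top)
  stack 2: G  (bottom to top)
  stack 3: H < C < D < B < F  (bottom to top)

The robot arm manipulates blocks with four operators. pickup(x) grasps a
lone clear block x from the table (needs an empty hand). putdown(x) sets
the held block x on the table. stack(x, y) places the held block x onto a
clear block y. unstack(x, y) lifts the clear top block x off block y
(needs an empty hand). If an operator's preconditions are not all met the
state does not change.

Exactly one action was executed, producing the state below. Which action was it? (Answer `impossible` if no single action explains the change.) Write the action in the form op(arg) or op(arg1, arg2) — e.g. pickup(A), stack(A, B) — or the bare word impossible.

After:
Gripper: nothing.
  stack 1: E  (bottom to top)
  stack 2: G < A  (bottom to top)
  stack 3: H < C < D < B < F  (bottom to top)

target: towers=[E; G/A; H/C/D/B/F] holding=-
        putdown(A) → towers=[A; E; G; H/C/D/B/F] holding=-
       stack(A, G) → towers=[E; G/A; H/C/D/B/F] holding=-  ← match
       stack(A, E) → towers=[E/A; G; H/C/D/B/F] holding=-
       stack(A, F) → towers=[E; G; H/C/D/B/F/A] holding=-

stack(A, G)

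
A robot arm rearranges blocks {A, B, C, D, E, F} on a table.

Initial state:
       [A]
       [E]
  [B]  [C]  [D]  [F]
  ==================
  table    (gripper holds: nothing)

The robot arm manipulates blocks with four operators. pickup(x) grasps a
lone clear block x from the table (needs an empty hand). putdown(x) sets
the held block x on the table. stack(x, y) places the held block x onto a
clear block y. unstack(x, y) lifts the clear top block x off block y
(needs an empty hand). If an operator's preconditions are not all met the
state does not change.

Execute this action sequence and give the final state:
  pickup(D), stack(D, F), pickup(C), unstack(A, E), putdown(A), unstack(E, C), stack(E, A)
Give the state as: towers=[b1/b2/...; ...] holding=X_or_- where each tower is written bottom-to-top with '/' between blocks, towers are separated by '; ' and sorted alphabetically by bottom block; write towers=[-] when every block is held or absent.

towers=[A/E; B; C; F/D] holding=-

step 1 (pickup(D)): towers=[B; C/E/A; F] holding=D
step 2 (stack(D, F)): towers=[B; C/E/A; F/D] holding=-
step 3 (pickup(C)) [no-op]: towers=[B; C/E/A; F/D] holding=-
step 4 (unstack(A, E)): towers=[B; C/E; F/D] holding=A
step 5 (putdown(A)): towers=[A; B; C/E; F/D] holding=-
step 6 (unstack(E, C)): towers=[A; B; C; F/D] holding=E
step 7 (stack(E, A)): towers=[A/E; B; C; F/D] holding=-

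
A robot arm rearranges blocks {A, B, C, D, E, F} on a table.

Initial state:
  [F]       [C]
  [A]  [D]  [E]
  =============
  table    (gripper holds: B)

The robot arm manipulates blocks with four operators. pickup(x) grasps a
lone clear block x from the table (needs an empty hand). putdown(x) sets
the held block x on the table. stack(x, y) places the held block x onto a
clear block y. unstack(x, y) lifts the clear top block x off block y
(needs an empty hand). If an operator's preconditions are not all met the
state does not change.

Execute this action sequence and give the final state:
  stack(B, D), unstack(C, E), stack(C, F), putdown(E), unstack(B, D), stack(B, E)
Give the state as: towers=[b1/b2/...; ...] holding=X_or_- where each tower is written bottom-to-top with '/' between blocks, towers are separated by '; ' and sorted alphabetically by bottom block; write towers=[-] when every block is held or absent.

step 1 (stack(B, D)): towers=[A/F; D/B; E/C] holding=-
step 2 (unstack(C, E)): towers=[A/F; D/B; E] holding=C
step 3 (stack(C, F)): towers=[A/F/C; D/B; E] holding=-
step 4 (putdown(E)) [no-op]: towers=[A/F/C; D/B; E] holding=-
step 5 (unstack(B, D)): towers=[A/F/C; D; E] holding=B
step 6 (stack(B, E)): towers=[A/F/C; D; E/B] holding=-

towers=[A/F/C; D; E/B] holding=-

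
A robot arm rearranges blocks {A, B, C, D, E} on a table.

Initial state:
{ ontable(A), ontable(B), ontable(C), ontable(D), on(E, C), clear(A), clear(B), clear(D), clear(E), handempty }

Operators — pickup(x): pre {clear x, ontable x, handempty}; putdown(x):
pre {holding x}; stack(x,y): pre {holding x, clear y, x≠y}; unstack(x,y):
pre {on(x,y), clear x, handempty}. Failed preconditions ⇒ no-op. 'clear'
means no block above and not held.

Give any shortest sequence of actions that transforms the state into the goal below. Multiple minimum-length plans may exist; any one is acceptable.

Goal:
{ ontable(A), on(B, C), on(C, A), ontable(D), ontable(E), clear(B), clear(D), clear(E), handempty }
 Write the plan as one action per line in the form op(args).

unstack(E, C)
putdown(E)
pickup(C)
stack(C, A)
pickup(B)
stack(B, C)

step 1 (unstack(E, C)): towers=[A; B; C; D] holding=E
step 2 (putdown(E)): towers=[A; B; C; D; E] holding=-
step 3 (pickup(C)): towers=[A; B; D; E] holding=C
step 4 (stack(C, A)): towers=[A/C; B; D; E] holding=-
step 5 (pickup(B)): towers=[A/C; D; E] holding=B
step 6 (stack(B, C)): towers=[A/C/B; D; E] holding=-
goal check: towers=[A/C/B; D; E] holding=- — reached (length 6, optimal by BFS)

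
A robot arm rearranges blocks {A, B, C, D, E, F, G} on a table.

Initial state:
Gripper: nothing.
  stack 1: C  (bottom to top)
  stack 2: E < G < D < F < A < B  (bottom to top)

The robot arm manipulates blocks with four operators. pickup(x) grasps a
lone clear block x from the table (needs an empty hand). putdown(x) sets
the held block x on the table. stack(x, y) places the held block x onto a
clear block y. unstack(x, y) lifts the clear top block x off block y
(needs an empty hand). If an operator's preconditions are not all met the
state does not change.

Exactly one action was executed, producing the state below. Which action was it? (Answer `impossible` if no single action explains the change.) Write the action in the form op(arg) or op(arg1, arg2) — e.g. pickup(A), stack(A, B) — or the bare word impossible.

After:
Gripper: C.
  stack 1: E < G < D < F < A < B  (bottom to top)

pickup(C)

target: towers=[E/G/D/F/A/B] holding=C
     unstack(B, A) → towers=[C; E/G/D/F/A] holding=B
         pickup(C) → towers=[E/G/D/F/A/B] holding=C  ← match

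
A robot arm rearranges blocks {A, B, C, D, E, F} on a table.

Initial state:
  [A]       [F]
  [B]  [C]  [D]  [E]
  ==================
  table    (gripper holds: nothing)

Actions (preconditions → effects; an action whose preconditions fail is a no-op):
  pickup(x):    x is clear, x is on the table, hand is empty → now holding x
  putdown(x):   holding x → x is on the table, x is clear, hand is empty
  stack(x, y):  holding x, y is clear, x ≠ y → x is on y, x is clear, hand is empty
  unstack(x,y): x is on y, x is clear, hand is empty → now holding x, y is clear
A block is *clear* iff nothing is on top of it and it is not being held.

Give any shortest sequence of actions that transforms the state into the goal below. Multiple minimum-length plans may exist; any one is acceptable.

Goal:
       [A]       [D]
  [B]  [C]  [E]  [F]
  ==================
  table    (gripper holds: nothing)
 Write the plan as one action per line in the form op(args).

unstack(F, D)
putdown(F)
pickup(D)
stack(D, F)
unstack(A, B)
stack(A, C)

step 1 (unstack(F, D)): towers=[B/A; C; D; E] holding=F
step 2 (putdown(F)): towers=[B/A; C; D; E; F] holding=-
step 3 (pickup(D)): towers=[B/A; C; E; F] holding=D
step 4 (stack(D, F)): towers=[B/A; C; E; F/D] holding=-
step 5 (unstack(A, B)): towers=[B; C; E; F/D] holding=A
step 6 (stack(A, C)): towers=[B; C/A; E; F/D] holding=-
goal check: towers=[B; C/A; E; F/D] holding=- — reached (length 6, optimal by BFS)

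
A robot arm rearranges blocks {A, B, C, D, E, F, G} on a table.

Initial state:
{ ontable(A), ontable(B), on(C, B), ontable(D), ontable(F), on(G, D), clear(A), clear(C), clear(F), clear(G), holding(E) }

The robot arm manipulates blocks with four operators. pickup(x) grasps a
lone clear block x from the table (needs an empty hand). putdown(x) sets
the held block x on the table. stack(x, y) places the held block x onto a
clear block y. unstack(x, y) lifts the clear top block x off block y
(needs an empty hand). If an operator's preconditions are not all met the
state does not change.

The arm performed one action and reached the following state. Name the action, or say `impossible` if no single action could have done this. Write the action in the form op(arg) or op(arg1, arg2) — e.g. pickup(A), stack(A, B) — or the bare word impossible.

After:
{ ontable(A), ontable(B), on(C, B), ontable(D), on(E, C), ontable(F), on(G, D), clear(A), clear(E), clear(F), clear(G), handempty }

stack(E, C)

target: towers=[A; B/C/E; D/G; F] holding=-
        putdown(E) → towers=[A; B/C; D/G; E; F] holding=-
       stack(E, F) → towers=[A; B/C; D/G; F/E] holding=-
       stack(E, G) → towers=[A; B/C; D/G/E; F] holding=-
       stack(E, A) → towers=[A/E; B/C; D/G; F] holding=-
       stack(E, C) → towers=[A; B/C/E; D/G; F] holding=-  ← match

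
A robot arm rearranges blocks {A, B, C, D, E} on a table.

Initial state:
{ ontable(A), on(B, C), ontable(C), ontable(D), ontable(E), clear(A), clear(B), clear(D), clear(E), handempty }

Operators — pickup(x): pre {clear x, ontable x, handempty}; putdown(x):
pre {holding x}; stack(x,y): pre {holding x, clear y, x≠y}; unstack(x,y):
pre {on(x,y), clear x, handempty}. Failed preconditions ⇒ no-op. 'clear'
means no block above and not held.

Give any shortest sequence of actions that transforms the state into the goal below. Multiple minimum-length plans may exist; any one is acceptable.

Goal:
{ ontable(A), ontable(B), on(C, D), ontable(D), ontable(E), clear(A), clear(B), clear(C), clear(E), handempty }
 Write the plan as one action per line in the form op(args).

unstack(B, C)
putdown(B)
pickup(C)
stack(C, D)

step 1 (unstack(B, C)): towers=[A; C; D; E] holding=B
step 2 (putdown(B)): towers=[A; B; C; D; E] holding=-
step 3 (pickup(C)): towers=[A; B; D; E] holding=C
step 4 (stack(C, D)): towers=[A; B; D/C; E] holding=-
goal check: towers=[A; B; D/C; E] holding=- — reached (length 4, optimal by BFS)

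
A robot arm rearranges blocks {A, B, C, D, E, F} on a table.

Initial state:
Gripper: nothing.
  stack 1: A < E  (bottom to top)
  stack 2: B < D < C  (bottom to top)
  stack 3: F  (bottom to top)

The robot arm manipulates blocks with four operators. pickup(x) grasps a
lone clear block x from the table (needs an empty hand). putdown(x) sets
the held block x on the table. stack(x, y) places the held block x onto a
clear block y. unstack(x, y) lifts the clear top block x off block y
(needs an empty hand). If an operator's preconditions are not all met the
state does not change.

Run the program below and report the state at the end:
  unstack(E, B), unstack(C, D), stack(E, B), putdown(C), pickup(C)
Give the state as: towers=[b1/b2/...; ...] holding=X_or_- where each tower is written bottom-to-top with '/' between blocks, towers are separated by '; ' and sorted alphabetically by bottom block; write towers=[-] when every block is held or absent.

towers=[A/E; B/D; F] holding=C

step 1 (unstack(E, B)) [no-op]: towers=[A/E; B/D/C; F] holding=-
step 2 (unstack(C, D)): towers=[A/E; B/D; F] holding=C
step 3 (stack(E, B)) [no-op]: towers=[A/E; B/D; F] holding=C
step 4 (putdown(C)): towers=[A/E; B/D; C; F] holding=-
step 5 (pickup(C)): towers=[A/E; B/D; F] holding=C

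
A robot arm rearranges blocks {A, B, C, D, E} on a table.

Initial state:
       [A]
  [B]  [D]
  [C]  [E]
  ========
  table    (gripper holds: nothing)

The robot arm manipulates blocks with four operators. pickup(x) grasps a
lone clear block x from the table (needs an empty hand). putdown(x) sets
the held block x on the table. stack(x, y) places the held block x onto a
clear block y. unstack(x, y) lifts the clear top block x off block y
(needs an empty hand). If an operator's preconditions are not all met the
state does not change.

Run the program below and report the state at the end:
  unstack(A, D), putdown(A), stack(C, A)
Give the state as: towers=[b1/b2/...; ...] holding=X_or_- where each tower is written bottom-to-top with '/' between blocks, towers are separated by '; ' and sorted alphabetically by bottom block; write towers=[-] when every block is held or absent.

towers=[A; C/B; E/D] holding=-

step 1 (unstack(A, D)): towers=[C/B; E/D] holding=A
step 2 (putdown(A)): towers=[A; C/B; E/D] holding=-
step 3 (stack(C, A)) [no-op]: towers=[A; C/B; E/D] holding=-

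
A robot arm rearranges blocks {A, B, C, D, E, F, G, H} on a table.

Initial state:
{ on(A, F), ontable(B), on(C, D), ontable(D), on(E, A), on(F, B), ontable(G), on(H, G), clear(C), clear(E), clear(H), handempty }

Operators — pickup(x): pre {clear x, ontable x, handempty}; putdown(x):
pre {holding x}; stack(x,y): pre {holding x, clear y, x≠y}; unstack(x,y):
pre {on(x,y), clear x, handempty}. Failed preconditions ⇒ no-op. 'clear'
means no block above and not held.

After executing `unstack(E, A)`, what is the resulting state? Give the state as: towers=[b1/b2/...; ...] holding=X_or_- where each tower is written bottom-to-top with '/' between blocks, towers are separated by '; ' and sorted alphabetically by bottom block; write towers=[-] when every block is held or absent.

towers=[B/F/A; D/C; G/H] holding=E

before: towers=[B/F/A/E; D/C; G/H] holding=-
pre[unstack(E, A)]: on(E,A) ok, clear(E) ok, handempty ok
all met → apply unstack(E, A)
after:  towers=[B/F/A; D/C; G/H] holding=E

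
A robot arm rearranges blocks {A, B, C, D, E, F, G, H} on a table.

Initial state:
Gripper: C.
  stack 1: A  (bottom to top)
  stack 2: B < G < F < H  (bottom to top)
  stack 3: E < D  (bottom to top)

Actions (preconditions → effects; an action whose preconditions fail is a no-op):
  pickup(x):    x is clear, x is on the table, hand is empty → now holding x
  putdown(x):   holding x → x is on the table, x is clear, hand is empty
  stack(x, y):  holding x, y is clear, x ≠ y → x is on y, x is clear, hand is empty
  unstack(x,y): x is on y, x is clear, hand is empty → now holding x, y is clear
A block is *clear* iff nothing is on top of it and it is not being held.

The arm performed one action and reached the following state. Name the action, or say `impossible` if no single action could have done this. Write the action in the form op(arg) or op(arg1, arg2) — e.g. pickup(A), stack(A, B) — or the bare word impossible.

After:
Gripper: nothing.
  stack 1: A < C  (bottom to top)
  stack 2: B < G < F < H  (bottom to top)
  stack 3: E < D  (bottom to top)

target: towers=[A/C; B/G/F/H; E/D] holding=-
        putdown(C) → towers=[A; B/G/F/H; C; E/D] holding=-
       stack(C, A) → towers=[A/C; B/G/F/H; E/D] holding=-  ← match
       stack(C, H) → towers=[A; B/G/F/H/C; E/D] holding=-
       stack(C, D) → towers=[A; B/G/F/H; E/D/C] holding=-

stack(C, A)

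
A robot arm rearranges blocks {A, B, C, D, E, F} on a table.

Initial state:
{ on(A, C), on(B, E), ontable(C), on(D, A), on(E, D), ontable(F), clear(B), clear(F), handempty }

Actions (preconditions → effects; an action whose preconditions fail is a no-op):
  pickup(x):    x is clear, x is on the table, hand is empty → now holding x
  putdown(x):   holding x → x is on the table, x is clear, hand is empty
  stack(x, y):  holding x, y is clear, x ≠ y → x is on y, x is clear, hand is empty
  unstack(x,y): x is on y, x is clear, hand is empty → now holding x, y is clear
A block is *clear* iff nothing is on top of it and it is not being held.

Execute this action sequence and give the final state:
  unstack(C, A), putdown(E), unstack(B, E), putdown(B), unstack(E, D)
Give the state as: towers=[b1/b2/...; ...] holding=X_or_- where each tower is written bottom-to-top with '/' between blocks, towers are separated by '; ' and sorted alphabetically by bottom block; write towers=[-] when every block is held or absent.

towers=[B; C/A/D; F] holding=E

step 1 (unstack(C, A)) [no-op]: towers=[C/A/D/E/B; F] holding=-
step 2 (putdown(E)) [no-op]: towers=[C/A/D/E/B; F] holding=-
step 3 (unstack(B, E)): towers=[C/A/D/E; F] holding=B
step 4 (putdown(B)): towers=[B; C/A/D/E; F] holding=-
step 5 (unstack(E, D)): towers=[B; C/A/D; F] holding=E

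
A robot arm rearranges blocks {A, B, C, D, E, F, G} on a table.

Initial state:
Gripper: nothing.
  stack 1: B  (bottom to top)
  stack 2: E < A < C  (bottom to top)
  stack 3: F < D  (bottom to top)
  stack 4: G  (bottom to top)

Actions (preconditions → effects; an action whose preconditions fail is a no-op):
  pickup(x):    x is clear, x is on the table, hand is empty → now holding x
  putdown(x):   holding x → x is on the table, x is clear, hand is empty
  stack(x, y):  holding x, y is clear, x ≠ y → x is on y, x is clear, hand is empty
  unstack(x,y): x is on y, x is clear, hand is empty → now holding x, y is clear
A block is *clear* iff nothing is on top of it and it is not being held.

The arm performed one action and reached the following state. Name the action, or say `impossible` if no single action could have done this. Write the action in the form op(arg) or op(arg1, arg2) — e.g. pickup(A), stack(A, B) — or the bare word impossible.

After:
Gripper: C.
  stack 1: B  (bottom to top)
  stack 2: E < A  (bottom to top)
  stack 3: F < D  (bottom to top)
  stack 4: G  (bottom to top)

unstack(C, A)

target: towers=[B; E/A; F/D; G] holding=C
         pickup(B) → towers=[E/A/C; F/D; G] holding=B
         pickup(G) → towers=[B; E/A/C; F/D] holding=G
     unstack(D, F) → towers=[B; E/A/C; F; G] holding=D
     unstack(C, A) → towers=[B; E/A; F/D; G] holding=C  ← match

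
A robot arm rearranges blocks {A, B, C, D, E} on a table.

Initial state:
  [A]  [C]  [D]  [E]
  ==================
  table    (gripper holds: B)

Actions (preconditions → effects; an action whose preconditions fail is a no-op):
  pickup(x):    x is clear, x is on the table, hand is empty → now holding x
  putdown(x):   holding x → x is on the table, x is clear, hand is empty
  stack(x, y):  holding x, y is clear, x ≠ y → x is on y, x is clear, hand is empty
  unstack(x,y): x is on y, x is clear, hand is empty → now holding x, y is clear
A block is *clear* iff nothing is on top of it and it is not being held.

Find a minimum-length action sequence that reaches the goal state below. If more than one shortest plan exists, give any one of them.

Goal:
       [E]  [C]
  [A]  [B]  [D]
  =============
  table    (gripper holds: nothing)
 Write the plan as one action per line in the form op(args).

putdown(B)
pickup(E)
stack(E, B)
pickup(C)
stack(C, D)

step 1 (putdown(B)): towers=[A; B; C; D; E] holding=-
step 2 (pickup(E)): towers=[A; B; C; D] holding=E
step 3 (stack(E, B)): towers=[A; B/E; C; D] holding=-
step 4 (pickup(C)): towers=[A; B/E; D] holding=C
step 5 (stack(C, D)): towers=[A; B/E; D/C] holding=-
goal check: towers=[A; B/E; D/C] holding=- — reached (length 5, optimal by BFS)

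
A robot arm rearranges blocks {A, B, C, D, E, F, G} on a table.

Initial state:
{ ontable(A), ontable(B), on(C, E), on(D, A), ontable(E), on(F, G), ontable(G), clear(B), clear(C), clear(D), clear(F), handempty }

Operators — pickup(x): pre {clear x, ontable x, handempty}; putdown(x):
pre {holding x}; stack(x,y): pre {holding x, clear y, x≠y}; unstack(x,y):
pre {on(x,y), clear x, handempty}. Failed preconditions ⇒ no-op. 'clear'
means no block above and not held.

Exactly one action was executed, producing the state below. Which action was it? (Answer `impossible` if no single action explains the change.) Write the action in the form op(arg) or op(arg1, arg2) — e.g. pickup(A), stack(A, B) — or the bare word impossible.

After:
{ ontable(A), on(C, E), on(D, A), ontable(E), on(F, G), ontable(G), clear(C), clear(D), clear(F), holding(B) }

target: towers=[A/D; E/C; G/F] holding=B
         pickup(B) → towers=[A/D; E/C; G/F] holding=B  ← match
     unstack(F, G) → towers=[A/D; B; E/C; G] holding=F
     unstack(D, A) → towers=[A; B; E/C; G/F] holding=D
     unstack(C, E) → towers=[A/D; B; E; G/F] holding=C

pickup(B)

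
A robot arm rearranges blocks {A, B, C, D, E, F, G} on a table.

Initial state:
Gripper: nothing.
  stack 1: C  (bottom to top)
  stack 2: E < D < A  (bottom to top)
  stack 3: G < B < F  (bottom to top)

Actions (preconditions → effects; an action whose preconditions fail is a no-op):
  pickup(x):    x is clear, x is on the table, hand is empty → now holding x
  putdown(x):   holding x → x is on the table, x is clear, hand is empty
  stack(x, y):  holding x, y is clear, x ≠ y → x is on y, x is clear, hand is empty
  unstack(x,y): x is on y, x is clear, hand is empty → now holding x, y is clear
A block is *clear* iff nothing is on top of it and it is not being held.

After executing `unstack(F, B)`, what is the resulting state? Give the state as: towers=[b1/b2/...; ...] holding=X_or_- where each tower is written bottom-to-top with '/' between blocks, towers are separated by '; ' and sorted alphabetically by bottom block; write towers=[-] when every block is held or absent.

before: towers=[C; E/D/A; G/B/F] holding=-
pre[unstack(F, B)]: on(F,B) ✓, clear(F) ✓, handempty ✓
all met → apply unstack(F, B)
after:  towers=[C; E/D/A; G/B] holding=F

towers=[C; E/D/A; G/B] holding=F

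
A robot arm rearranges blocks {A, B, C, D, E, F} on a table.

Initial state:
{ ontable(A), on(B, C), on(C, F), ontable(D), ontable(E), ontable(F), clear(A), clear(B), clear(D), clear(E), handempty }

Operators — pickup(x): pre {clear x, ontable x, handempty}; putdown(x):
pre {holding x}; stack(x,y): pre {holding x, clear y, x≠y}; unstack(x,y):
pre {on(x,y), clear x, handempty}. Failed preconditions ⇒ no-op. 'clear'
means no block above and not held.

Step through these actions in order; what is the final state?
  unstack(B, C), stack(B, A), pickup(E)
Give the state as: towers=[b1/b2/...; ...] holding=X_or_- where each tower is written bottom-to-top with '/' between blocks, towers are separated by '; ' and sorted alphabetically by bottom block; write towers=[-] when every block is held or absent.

step 1 (unstack(B, C)): towers=[A; D; E; F/C] holding=B
step 2 (stack(B, A)): towers=[A/B; D; E; F/C] holding=-
step 3 (pickup(E)): towers=[A/B; D; F/C] holding=E

towers=[A/B; D; F/C] holding=E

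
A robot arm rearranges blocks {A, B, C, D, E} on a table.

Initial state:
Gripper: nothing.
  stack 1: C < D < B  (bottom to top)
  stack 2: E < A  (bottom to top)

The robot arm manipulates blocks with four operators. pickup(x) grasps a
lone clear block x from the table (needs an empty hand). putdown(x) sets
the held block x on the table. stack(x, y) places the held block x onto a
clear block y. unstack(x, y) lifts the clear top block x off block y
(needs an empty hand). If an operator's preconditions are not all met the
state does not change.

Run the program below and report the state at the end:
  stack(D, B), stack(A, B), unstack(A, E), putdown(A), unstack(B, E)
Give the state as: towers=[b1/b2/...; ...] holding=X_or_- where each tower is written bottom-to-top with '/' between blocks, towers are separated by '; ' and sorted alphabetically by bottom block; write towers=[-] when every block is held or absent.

step 1 (stack(D, B)) [no-op]: towers=[C/D/B; E/A] holding=-
step 2 (stack(A, B)) [no-op]: towers=[C/D/B; E/A] holding=-
step 3 (unstack(A, E)): towers=[C/D/B; E] holding=A
step 4 (putdown(A)): towers=[A; C/D/B; E] holding=-
step 5 (unstack(B, E)) [no-op]: towers=[A; C/D/B; E] holding=-

towers=[A; C/D/B; E] holding=-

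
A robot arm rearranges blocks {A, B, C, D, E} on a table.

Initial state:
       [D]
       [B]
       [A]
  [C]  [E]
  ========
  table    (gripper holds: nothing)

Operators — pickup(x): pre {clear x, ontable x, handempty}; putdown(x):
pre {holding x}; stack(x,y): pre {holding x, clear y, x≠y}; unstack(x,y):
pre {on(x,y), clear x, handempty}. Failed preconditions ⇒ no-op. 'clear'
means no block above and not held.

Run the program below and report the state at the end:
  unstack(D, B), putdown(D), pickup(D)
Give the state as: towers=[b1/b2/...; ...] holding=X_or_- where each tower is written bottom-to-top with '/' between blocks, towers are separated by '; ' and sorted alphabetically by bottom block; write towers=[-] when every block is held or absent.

towers=[C; E/A/B] holding=D

step 1 (unstack(D, B)): towers=[C; E/A/B] holding=D
step 2 (putdown(D)): towers=[C; D; E/A/B] holding=-
step 3 (pickup(D)): towers=[C; E/A/B] holding=D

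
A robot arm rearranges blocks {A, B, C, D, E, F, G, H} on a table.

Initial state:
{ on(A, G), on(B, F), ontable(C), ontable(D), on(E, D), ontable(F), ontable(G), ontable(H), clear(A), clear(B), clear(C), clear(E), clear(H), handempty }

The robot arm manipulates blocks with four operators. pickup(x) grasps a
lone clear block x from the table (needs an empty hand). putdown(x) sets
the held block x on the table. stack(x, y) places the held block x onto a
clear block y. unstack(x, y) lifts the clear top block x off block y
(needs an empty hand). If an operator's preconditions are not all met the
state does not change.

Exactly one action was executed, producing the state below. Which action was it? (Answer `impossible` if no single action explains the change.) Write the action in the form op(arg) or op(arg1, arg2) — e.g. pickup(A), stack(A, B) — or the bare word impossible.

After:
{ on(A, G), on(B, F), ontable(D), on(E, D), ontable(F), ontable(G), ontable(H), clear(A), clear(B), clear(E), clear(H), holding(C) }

target: towers=[D/E; F/B; G/A; H] holding=C
     unstack(A, G) → towers=[C; D/E; F/B; G; H] holding=A
     unstack(E, D) → towers=[C; D; F/B; G/A; H] holding=E
         pickup(H) → towers=[C; D/E; F/B; G/A] holding=H
     unstack(B, F) → towers=[C; D/E; F; G/A; H] holding=B
         pickup(C) → towers=[D/E; F/B; G/A; H] holding=C  ← match

pickup(C)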